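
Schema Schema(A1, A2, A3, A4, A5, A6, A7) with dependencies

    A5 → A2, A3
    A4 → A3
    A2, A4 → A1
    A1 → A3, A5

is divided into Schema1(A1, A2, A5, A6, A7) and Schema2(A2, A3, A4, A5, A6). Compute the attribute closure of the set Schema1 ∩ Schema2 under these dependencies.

A2, A3, A5, A6

Schema1 ∩ Schema2 = {A2, A5, A6}.
A5 → A2, A3 applies, adding A3
Closure: {A2, A3, A5, A6}.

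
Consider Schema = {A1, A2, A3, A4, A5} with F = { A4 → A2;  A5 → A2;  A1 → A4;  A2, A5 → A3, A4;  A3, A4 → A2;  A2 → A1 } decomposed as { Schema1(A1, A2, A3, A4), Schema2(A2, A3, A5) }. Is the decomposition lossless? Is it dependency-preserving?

Lossless test: (A2, A3)⁺ = {A1, A2, A3, A4}, which contains all of one fragment — lossless.
Dependency preservation: A2, A5 → A3, A4 is not contained in any single fragment, but the restricted closure of its left-hand side across the fragments still reaches the right-hand side; the remaining FDs each lie inside some fragment. All dependencies are preserved.

lossless and dependency-preserving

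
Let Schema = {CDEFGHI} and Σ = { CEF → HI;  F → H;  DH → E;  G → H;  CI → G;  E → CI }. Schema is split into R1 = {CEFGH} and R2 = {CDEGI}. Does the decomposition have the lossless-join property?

No

Common attributes: R1 ∩ R2 = {CEG}.
Closure of {CEG}: G → H applies, adding H; E → CI applies, adding I. So (CEG)⁺ = {CEGHI}.
The closure contains neither all of R1 = {CEFGH} nor all of R2 = {CDEGI}, so the common attributes are not a superkey of either fragment. The join is lossy.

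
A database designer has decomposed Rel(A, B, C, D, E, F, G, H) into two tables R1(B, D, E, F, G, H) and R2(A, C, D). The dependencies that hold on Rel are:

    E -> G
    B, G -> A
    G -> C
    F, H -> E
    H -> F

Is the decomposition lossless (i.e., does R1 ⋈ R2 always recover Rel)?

No

Common attributes: R1 ∩ R2 = {D}.
No dependency enlarges {D}, so (D)⁺ = {D}.
The closure contains neither all of R1 = {B, D, E, F, G, H} nor all of R2 = {A, C, D}, so the common attributes are not a superkey of either fragment. The join is lossy.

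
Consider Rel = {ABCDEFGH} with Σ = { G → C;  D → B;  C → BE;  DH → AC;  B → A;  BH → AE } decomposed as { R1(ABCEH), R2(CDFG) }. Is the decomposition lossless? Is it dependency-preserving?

Lossless test: (C)⁺ = {ABCE}, which is a superkey of neither fragment — lossy.
Dependency preservation: the restricted closure of {D} across the fragments never reaches {B}, so D → B cannot be enforced without a join — not preserved.

lossy and not dependency-preserving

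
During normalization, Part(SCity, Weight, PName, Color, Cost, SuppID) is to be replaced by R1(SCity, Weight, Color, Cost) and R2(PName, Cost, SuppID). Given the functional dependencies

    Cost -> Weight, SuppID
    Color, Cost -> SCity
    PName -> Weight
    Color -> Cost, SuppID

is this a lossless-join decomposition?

No

Common attributes: R1 ∩ R2 = {Cost}.
Closure of {Cost}: Cost → Weight, SuppID applies, adding Weight, SuppID. So (Cost)⁺ = {Weight, Cost, SuppID}.
The closure contains neither all of R1 = {SCity, Weight, Color, Cost} nor all of R2 = {PName, Cost, SuppID}, so the common attributes are not a superkey of either fragment. The join is lossy.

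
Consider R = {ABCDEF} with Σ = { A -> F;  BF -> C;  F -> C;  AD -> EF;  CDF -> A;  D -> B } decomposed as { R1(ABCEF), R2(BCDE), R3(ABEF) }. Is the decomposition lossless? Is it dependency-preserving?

Lossless test (chase): Rows 1 and 3 agree on BF; apply BF→C and equate their C entries. No row becomes fully distinguished — the join is lossy.
Dependency preservation: the restricted closure of {AD} across the fragments never reaches {EF}, so AD → EF cannot be enforced without a join — not preserved.

lossy and not dependency-preserving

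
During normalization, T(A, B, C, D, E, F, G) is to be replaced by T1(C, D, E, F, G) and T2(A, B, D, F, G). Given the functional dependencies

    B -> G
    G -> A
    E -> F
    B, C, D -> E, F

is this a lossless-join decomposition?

No

Common attributes: T1 ∩ T2 = {D, F, G}.
Closure of {D, F, G}: G → A applies, adding A. So (D, F, G)⁺ = {A, D, F, G}.
The closure contains neither all of T1 = {C, D, E, F, G} nor all of T2 = {A, B, D, F, G}, so the common attributes are not a superkey of either fragment. The join is lossy.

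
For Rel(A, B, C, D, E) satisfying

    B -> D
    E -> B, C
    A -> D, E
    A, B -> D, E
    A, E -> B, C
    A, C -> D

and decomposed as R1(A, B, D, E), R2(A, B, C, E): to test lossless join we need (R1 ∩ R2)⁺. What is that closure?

R1 ∩ R2 = {A, B, E}.
B → D applies, adding D
E → B, C applies, adding C
Closure: {A, B, C, D, E}.

A, B, C, D, E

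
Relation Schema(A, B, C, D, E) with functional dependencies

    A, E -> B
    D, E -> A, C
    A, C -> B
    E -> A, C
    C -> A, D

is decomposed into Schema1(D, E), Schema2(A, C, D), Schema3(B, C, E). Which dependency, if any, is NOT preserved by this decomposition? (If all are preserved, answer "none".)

none

A, E → B: restricted closure across fragments reaches B.
D, E → A, C: restricted closure across fragments reaches A, C.
A, C → B: restricted closure across fragments reaches B.
E → A, C: restricted closure across fragments reaches A, C.
C → A, D lies within Schema2.
Every dependency is enforceable on the fragments, so the decomposition is dependency-preserving.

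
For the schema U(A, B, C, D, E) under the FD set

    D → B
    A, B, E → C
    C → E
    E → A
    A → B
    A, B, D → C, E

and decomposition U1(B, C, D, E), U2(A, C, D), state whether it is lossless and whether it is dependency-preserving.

Lossless test: (C, D)⁺ = {A, B, C, D, E}, which contains all of one fragment — lossless.
Dependency preservation: the restricted closure of {A} across the fragments never reaches {B}, so A → B cannot be enforced without a join — not preserved.

lossless but not dependency-preserving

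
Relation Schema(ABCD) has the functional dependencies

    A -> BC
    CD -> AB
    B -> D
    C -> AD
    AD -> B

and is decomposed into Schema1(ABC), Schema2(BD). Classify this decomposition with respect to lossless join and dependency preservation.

Lossless test: (B)⁺ = {BD}, which contains all of one fragment — lossless.
Dependency preservation: CD → AB; C → AD; AD → B are not contained in any single fragment, but the restricted closure of each left-hand side across the fragments still reaches the right-hand side; the remaining FDs each lie inside some fragment. All dependencies are preserved.

lossless and dependency-preserving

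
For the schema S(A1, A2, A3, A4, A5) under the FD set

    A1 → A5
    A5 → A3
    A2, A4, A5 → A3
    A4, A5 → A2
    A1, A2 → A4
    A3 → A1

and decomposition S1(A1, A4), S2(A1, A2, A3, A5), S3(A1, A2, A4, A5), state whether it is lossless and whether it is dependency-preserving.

Lossless test (chase): Rows 1 and 2 agree on A1; apply A1→A5 and equate their A5 entries. Rows 1 and 2 agree on A5; apply A5→A3 and equate their A3 entries. Rows 1 and 3 agree on A5; apply A5→A3 and equate their A3 entries. Rows 1 and 3 agree on A4, A5; apply A4, A5→A2 and equate their A2 entries. Rows 1 and 2 agree on A1, A2; apply A1, A2→A4 and equate their A4 entries. Row 1 is now all distinguished symbols — the join is lossless.
Dependency preservation: A2, A4, A5 → A3 is not contained in any single fragment, but the restricted closure of its left-hand side across the fragments still reaches the right-hand side; the remaining FDs each lie inside some fragment. All dependencies are preserved.

lossless and dependency-preserving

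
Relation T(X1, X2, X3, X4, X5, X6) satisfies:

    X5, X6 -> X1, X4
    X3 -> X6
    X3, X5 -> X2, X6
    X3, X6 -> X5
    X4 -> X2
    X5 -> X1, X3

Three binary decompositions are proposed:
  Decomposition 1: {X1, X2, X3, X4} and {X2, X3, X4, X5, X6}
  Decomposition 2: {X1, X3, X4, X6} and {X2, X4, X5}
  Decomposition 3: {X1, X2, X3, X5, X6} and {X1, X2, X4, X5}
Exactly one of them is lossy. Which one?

Decomposition 1: common = {X2, X3, X4}, closure = {X1, X2, X3, X4, X5, X6} → lossless.
Decomposition 2: common = {X4}, closure = {X2, X4} → lossy.
Decomposition 3: common = {X1, X2, X5}, closure = {X1, X2, X3, X4, X5, X6} → lossless.

Decomposition 2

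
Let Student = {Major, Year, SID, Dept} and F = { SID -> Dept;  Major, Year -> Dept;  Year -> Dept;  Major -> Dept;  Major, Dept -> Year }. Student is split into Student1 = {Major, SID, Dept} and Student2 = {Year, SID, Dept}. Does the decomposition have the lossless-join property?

No

Common attributes: Student1 ∩ Student2 = {SID, Dept}.
No dependency enlarges {SID, Dept}, so (SID, Dept)⁺ = {SID, Dept}.
The closure contains neither all of Student1 = {Major, SID, Dept} nor all of Student2 = {Year, SID, Dept}, so the common attributes are not a superkey of either fragment. The join is lossy.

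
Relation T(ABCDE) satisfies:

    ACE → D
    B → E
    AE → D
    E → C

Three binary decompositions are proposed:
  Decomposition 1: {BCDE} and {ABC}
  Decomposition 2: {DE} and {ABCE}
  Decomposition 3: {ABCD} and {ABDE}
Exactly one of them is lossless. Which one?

Decomposition 3

Decomposition 1: common = {BC}, closure = {BCE} → lossy.
Decomposition 2: common = {E}, closure = {CE} → lossy.
Decomposition 3: common = {ABD}, closure = {ABCDE} → lossless.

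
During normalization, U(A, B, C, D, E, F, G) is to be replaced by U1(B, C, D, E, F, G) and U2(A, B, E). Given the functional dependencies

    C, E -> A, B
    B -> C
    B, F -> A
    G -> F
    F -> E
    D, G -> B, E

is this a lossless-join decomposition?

Common attributes: U1 ∩ U2 = {B, E}.
Closure of {B, E}: B → C applies, adding C; C, E → A, B applies, adding A. So (B, E)⁺ = {A, B, C, E}.
This closure contains every attribute of U2, so U1 ∩ U2 → U2. The join is lossless.

Yes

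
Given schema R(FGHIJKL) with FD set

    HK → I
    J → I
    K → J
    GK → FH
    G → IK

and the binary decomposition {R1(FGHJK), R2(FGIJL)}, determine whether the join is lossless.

Common attributes: R1 ∩ R2 = {FGJ}.
Closure of {FGJ}: J → I applies, adding I; G → IK applies, adding K; GK → FH applies, adding H. So (FGJ)⁺ = {FGHIJK}.
This closure contains every attribute of R1, so R1 ∩ R2 → R1. The join is lossless.

Yes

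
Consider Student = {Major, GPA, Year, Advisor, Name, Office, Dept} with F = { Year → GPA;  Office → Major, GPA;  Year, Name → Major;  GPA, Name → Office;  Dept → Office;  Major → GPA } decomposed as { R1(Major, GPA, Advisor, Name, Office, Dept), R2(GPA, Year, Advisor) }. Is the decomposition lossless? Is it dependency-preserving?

Lossless test: (GPA, Advisor)⁺ = {GPA, Advisor}, which is a superkey of neither fragment — lossy.
Dependency preservation: Year, Name → Major is not contained in any single fragment, but the restricted closure of its left-hand side across the fragments still reaches the right-hand side; the remaining FDs each lie inside some fragment. All dependencies are preserved.

lossy but dependency-preserving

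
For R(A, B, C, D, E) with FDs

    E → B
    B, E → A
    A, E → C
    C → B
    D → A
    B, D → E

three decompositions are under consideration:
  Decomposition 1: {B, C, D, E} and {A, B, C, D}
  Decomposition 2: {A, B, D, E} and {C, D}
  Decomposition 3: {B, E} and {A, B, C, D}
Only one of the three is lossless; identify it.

Decomposition 1: common = {B, C, D}, closure = {A, B, C, D, E} → lossless.
Decomposition 2: common = {D}, closure = {A, D} → lossy.
Decomposition 3: common = {B}, closure = {B} → lossy.

Decomposition 1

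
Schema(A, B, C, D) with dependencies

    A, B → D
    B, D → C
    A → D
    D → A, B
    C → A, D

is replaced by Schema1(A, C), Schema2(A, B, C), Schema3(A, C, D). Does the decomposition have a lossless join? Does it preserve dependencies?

lossless and dependency-preserving

Lossless test (chase): Rows 1 and 2 agree on A; apply A→D and equate their D entries. Rows 1 and 3 agree on A; apply A→D and equate their D entries. Rows 1 and 2 agree on D; apply D→A, B and equate their A, B entries. Rows 1 and 3 agree on D; apply D→A, B and equate their A, B entries. Row 1 is now all distinguished symbols — the join is lossless.
Dependency preservation: A, B → D; B, D → C; D → A, B are not contained in any single fragment, but the restricted closure of each left-hand side across the fragments still reaches the right-hand side; the remaining FDs each lie inside some fragment. All dependencies are preserved.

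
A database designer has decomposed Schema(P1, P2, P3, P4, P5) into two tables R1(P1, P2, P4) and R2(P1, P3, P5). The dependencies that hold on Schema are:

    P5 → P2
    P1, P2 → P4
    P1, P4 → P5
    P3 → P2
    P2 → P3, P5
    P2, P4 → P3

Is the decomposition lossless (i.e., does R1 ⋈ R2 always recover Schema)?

No

Common attributes: R1 ∩ R2 = {P1}.
No dependency enlarges {P1}, so (P1)⁺ = {P1}.
The closure contains neither all of R1 = {P1, P2, P4} nor all of R2 = {P1, P3, P5}, so the common attributes are not a superkey of either fragment. The join is lossy.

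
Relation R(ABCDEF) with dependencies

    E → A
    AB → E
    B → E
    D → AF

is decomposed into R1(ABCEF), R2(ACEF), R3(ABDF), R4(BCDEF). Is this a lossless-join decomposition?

Chase test. Columns are ABCDEF; row i has aⱼ where attribute j ∈ Ri, else bᵢⱼ.
Initial tableau (one row per fragment):
  row 1: a1 a2 a3 b14 a5 a6
  row 2: a1 b22 a3 b24 a5 a6
  row 3: a1 a2 b33 a4 b35 a6
  row 4: b41 a2 a3 a4 a5 a6
Rows 1 and 4 agree on E; apply E→A and equate their A entries.
Rows 1 and 3 agree on AB; apply AB→E and equate their E entries.
Row 4 is now all distinguished symbols — the join is lossless.

Yes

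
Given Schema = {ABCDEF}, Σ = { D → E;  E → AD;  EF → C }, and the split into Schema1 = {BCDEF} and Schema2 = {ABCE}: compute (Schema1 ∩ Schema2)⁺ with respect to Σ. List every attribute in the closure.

Schema1 ∩ Schema2 = {BCE}.
E → AD applies, adding AD
Closure: {ABCDE}.

ABCDE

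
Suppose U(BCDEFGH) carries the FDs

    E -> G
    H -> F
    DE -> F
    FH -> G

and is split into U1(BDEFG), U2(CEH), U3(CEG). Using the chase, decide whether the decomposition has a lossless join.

No

Chase test. Columns are BCDEFGH; row i has aⱼ where attribute j ∈ Ui, else bᵢⱼ.
Initial tableau (one row per fragment):
  row 1: a1 b12 a3 a4 a5 a6 b17
  row 2: b21 a2 b23 a4 b25 b26 a7
  row 3: b31 a2 b33 a4 b35 a6 b37
Rows 1 and 2 agree on E; apply E→G and equate their G entries.
No row becomes fully distinguished — the join is lossy.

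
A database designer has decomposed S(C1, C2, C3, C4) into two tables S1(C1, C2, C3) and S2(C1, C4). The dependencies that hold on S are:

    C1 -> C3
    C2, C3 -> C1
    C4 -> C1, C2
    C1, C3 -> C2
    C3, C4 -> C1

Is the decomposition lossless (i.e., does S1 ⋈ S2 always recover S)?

Common attributes: S1 ∩ S2 = {C1}.
Closure of {C1}: C1 → C3 applies, adding C3; C1, C3 → C2 applies, adding C2. So (C1)⁺ = {C1, C2, C3}.
This closure contains every attribute of S1, so S1 ∩ S2 → S1. The join is lossless.

Yes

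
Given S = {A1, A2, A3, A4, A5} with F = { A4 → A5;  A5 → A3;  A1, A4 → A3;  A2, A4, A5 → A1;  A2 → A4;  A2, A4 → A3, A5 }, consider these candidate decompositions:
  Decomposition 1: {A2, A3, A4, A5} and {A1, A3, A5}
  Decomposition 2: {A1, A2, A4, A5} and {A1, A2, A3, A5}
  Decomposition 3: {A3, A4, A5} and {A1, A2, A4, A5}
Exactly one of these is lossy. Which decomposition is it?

Decomposition 1

Decomposition 1: common = {A3, A5}, closure = {A3, A5} → lossy.
Decomposition 2: common = {A1, A2, A5}, closure = {A1, A2, A3, A4, A5} → lossless.
Decomposition 3: common = {A4, A5}, closure = {A3, A4, A5} → lossless.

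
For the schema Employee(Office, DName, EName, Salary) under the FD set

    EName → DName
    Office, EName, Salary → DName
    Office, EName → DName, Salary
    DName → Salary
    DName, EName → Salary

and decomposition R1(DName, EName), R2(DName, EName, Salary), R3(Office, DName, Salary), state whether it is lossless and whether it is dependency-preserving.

lossy but dependency-preserving

Lossless test (chase): Rows 1 and 2 agree on DName; apply DName→Salary and equate their Salary entries. No row becomes fully distinguished — the join is lossy.
Dependency preservation: Office, EName, Salary → DName; Office, EName → DName, Salary are not contained in any single fragment, but the restricted closure of each left-hand side across the fragments still reaches the right-hand side; the remaining FDs each lie inside some fragment. All dependencies are preserved.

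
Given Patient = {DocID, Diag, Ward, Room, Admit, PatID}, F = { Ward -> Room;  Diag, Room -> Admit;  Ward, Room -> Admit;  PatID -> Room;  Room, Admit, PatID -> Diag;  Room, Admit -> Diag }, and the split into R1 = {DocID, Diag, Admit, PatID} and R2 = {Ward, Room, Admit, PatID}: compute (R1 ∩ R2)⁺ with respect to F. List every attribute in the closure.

Diag, Room, Admit, PatID

R1 ∩ R2 = {Admit, PatID}.
PatID → Room applies, adding Room
Room, Admit, PatID → Diag applies, adding Diag
Closure: {Diag, Room, Admit, PatID}.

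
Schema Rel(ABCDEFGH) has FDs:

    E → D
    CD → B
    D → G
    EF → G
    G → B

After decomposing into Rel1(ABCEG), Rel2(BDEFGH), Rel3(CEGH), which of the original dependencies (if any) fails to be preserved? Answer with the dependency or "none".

none

E → D lies within Rel2.
CD → B: restricted closure across fragments reaches B.
D → G lies within Rel2.
EF → G lies within Rel2.
G → B lies within Rel1.
Every dependency is enforceable on the fragments, so the decomposition is dependency-preserving.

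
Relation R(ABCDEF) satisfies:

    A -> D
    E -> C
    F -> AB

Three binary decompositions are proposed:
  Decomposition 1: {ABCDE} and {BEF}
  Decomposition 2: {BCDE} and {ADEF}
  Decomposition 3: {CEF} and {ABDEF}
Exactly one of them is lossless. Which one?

Decomposition 1: common = {BE}, closure = {BCE} → lossy.
Decomposition 2: common = {DE}, closure = {CDE} → lossy.
Decomposition 3: common = {EF}, closure = {ABCDEF} → lossless.

Decomposition 3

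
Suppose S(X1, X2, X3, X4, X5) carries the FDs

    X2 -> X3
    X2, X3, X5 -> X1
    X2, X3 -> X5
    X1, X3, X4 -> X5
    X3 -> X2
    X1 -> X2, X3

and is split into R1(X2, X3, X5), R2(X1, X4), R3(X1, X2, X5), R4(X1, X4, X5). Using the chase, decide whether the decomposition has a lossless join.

Yes

Chase test. Columns are X1, X2, X3, X4, X5; row i has aⱼ where attribute j ∈ Ri, else bᵢⱼ.
Initial tableau (one row per fragment):
  row 1: b11 a2 a3 b14 a5
  row 2: a1 b22 b23 a4 b25
  row 3: a1 a2 b33 b34 a5
  row 4: a1 b42 b43 a4 a5
Rows 1 and 3 agree on X2; apply X2→X3 and equate their X3 entries.
Rows 1 and 3 agree on X2, X3, X5; apply X2, X3, X5→X1 and equate their X1 entries.
Rows 1 and 2 agree on X1; apply X1→X2, X3 and equate their X2, X3 entries.
Rows 1 and 4 agree on X1; apply X1→X2, X3 and equate their X2, X3 entries.
Rows 1 and 2 agree on X2, X3; apply X2, X3→X5 and equate their X5 entries.
Row 2 is now all distinguished symbols — the join is lossless.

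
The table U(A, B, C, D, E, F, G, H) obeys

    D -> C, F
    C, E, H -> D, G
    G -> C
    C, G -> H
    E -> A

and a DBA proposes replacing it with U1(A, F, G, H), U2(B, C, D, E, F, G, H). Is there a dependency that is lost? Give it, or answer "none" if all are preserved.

E -> A

Check E → A: no single fragment contains all of {A, E}, and the restricted closure of {E} across the fragments never reaches {A}.
D → C, F is preserved.
C, E, H → D, G is preserved.
G → C is preserved.
C, G → H is preserved.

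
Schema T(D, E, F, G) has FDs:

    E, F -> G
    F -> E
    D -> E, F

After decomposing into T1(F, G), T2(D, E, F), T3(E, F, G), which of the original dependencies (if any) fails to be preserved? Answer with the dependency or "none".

none

E, F → G lies within T3.
F → E lies within T2.
D → E, F lies within T2.
Every dependency is enforceable on the fragments, so the decomposition is dependency-preserving.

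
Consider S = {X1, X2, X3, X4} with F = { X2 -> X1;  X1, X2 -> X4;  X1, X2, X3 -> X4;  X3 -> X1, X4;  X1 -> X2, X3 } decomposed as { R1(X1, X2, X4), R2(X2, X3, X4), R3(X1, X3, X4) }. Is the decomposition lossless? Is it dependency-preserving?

Lossless test (chase): Rows 1 and 2 agree on X2; apply X2→X1 and equate their X1 entries. Rows 1 and 2 agree on X1; apply X1→X2, X3 and equate their X2, X3 entries. Rows 1 and 3 agree on X1; apply X1→X2, X3 and equate their X2, X3 entries. Row 1 is now all distinguished symbols — the join is lossless.
Dependency preservation: X1, X2, X3 → X4; X1 → X2, X3 are not contained in any single fragment, but the restricted closure of each left-hand side across the fragments still reaches the right-hand side; the remaining FDs each lie inside some fragment. All dependencies are preserved.

lossless and dependency-preserving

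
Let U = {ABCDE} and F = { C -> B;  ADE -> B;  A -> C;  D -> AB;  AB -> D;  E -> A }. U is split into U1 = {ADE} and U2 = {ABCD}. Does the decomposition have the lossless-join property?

Yes

Common attributes: U1 ∩ U2 = {AD}.
Closure of {AD}: A → C applies, adding C; D → AB applies, adding B. So (AD)⁺ = {ABCD}.
This closure contains every attribute of U2, so U1 ∩ U2 → U2. The join is lossless.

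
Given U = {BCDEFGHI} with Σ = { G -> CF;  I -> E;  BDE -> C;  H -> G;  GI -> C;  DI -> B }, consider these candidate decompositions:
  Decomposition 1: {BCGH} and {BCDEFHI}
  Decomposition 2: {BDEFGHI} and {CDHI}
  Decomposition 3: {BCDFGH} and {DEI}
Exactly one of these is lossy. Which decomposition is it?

Decomposition 1: common = {BCH}, closure = {BCFGH} → lossless.
Decomposition 2: common = {DHI}, closure = {BCDEFGHI} → lossless.
Decomposition 3: common = {D}, closure = {D} → lossy.

Decomposition 3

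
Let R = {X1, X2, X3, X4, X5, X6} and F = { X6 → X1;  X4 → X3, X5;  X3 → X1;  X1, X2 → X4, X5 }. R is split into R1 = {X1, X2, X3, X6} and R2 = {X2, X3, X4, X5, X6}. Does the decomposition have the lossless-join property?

Yes

Common attributes: R1 ∩ R2 = {X2, X3, X6}.
Closure of {X2, X3, X6}: X6 → X1 applies, adding X1; X1, X2 → X4, X5 applies, adding X4, X5. So (X2, X3, X6)⁺ = {X1, X2, X3, X4, X5, X6}.
This closure contains every attribute of R1, so R1 ∩ R2 → R1. The join is lossless.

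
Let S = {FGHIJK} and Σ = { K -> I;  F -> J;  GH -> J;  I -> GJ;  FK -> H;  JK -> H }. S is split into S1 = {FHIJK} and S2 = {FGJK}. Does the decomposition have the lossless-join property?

Yes

Common attributes: S1 ∩ S2 = {FJK}.
Closure of {FJK}: K → I applies, adding I; I → GJ applies, adding G; FK → H applies, adding H. So (FJK)⁺ = {FGHIJK}.
This closure contains every attribute of S1, so S1 ∩ S2 → S1. The join is lossless.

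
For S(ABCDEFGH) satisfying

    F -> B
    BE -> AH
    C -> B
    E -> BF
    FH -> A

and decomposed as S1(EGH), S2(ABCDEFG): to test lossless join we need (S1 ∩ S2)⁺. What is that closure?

ABEFGH

S1 ∩ S2 = {EG}.
E → BF applies, adding BF
BE → AH applies, adding AH
Closure: {ABEFGH}.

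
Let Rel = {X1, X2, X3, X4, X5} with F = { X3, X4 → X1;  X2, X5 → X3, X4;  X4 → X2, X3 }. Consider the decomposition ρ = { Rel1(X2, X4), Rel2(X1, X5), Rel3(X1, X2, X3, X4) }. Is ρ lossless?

Chase test. Columns are X1, X2, X3, X4, X5; row i has aⱼ where attribute j ∈ Reli, else bᵢⱼ.
Initial tableau (one row per fragment):
  row 1: b11 a2 b13 a4 b15
  row 2: a1 b22 b23 b24 a5
  row 3: a1 a2 a3 a4 b35
Rows 1 and 3 agree on X4; apply X4→X2, X3 and equate their X2, X3 entries.
Rows 1 and 3 agree on X3, X4; apply X3, X4→X1 and equate their X1 entries.
No row becomes fully distinguished — the join is lossy.

No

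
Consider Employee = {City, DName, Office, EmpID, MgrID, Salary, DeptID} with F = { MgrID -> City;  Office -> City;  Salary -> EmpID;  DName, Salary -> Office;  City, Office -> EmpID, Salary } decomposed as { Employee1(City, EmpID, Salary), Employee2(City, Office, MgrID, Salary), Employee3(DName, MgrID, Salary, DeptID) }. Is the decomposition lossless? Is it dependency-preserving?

lossy and not dependency-preserving

Lossless test (chase): Rows 2 and 3 agree on MgrID; apply MgrID→City and equate their City entries. Rows 1 and 2 agree on Salary; apply Salary→EmpID and equate their EmpID entries. Rows 1 and 3 agree on Salary; apply Salary→EmpID and equate their EmpID entries. No row becomes fully distinguished — the join is lossy.
Dependency preservation: the restricted closure of {DName, Salary} across the fragments never reaches {Office}, so DName, Salary → Office cannot be enforced without a join — not preserved.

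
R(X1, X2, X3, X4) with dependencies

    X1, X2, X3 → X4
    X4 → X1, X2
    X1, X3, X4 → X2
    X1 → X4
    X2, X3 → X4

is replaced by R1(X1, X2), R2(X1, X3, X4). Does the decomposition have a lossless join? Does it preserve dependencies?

lossless but not dependency-preserving

Lossless test: (X1)⁺ = {X1, X2, X4}, which contains all of one fragment — lossless.
Dependency preservation: the restricted closure of {X2, X3} across the fragments never reaches {X4}, so X2, X3 → X4 cannot be enforced without a join — not preserved.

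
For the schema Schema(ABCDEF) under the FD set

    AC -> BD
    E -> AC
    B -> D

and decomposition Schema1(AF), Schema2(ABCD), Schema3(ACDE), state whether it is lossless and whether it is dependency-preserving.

Lossless test (chase): Rows 2 and 3 agree on AC; apply AC→BD and equate their BD entries. No row becomes fully distinguished — the join is lossy.
Dependency preservation: every FD's attributes lie within a single fragment, so each can be enforced locally — preserved.

lossy but dependency-preserving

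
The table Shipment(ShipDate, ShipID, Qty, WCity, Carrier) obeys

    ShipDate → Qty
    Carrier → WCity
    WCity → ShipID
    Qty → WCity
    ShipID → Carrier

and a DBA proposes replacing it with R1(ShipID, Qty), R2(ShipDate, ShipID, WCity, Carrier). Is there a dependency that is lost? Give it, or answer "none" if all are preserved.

ShipDate → Qty

Check ShipDate → Qty: no single fragment contains all of {ShipDate, Qty}, and the restricted closure of {ShipDate} across the fragments never reaches {Qty}.
Carrier → WCity is preserved.
WCity → ShipID is preserved.
Qty → WCity is preserved.
ShipID → Carrier is preserved.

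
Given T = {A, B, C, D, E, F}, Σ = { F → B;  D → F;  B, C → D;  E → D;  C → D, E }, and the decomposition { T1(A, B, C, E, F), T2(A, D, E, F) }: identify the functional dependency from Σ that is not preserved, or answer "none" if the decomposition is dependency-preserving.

none

F → B lies within T1.
D → F lies within T2.
B, C → D: restricted closure across fragments reaches D.
E → D lies within T2.
C → D, E: restricted closure across fragments reaches D, E.
Every dependency is enforceable on the fragments, so the decomposition is dependency-preserving.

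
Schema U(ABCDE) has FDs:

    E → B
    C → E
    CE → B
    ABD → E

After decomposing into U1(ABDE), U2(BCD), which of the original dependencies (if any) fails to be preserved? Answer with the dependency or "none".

C → E

Check C → E: no single fragment contains all of {CE}, and the restricted closure of {C} across the fragments never reaches {E}.
E → B is preserved.
CE → B is preserved.
ABD → E is preserved.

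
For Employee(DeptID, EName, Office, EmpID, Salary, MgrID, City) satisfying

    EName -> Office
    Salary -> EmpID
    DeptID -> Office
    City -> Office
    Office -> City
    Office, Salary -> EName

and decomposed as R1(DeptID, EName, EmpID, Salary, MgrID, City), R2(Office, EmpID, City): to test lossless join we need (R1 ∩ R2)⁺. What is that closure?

Office, EmpID, City

R1 ∩ R2 = {EmpID, City}.
City → Office applies, adding Office
Closure: {Office, EmpID, City}.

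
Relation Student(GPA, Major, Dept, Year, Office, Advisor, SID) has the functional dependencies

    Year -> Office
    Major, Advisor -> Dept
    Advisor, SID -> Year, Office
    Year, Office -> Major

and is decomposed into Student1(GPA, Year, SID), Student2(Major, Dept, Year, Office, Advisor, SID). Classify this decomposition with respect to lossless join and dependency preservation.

lossy but dependency-preserving

Lossless test: (Year, SID)⁺ = {Major, Year, Office, SID}, which is a superkey of neither fragment — lossy.
Dependency preservation: every FD's attributes lie within a single fragment, so each can be enforced locally — preserved.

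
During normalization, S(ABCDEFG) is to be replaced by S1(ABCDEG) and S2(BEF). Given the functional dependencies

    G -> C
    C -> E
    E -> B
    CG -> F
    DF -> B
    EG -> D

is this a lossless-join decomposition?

Common attributes: S1 ∩ S2 = {BE}.
No dependency enlarges {BE}, so (BE)⁺ = {BE}.
The closure contains neither all of S1 = {ABCDEG} nor all of S2 = {BEF}, so the common attributes are not a superkey of either fragment. The join is lossy.

No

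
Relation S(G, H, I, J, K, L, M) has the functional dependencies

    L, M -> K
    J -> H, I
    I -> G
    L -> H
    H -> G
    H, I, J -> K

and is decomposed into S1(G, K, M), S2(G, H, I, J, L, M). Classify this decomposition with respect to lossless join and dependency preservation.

Lossless test: (G, M)⁺ = {G, M}, which is a superkey of neither fragment — lossy.
Dependency preservation: the restricted closure of {L, M} across the fragments never reaches {K}, so L, M → K cannot be enforced without a join — not preserved.

lossy and not dependency-preserving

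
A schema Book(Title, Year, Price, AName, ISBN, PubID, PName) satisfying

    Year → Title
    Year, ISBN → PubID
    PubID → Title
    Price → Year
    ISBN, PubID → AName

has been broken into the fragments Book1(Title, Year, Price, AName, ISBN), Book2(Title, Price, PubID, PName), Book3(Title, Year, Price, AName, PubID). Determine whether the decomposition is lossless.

No

Chase test. Columns are Title, Year, Price, AName, ISBN, PubID, PName; row i has aⱼ where attribute j ∈ Booki, else bᵢⱼ.
Initial tableau (one row per fragment):
  row 1: a1 a2 a3 a4 a5 b16 b17
  row 2: a1 b22 a3 b24 b25 a6 a7
  row 3: a1 a2 a3 a4 b35 a6 b37
Rows 1 and 2 agree on Price; apply Price→Year and equate their Year entries.
No row becomes fully distinguished — the join is lossy.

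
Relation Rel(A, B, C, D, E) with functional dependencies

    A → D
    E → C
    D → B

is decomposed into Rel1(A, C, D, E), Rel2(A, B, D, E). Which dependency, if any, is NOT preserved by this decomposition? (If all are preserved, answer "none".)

A → D lies within Rel1.
E → C lies within Rel1.
D → B lies within Rel2.
Every dependency is enforceable on the fragments, so the decomposition is dependency-preserving.

none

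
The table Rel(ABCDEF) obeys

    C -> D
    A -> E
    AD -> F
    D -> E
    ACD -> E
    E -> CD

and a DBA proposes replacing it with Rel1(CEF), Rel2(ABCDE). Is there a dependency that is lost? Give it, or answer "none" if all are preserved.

Check AD → F: no single fragment contains all of {ADF}, and the restricted closure of {AD} across the fragments never reaches {F}.
C → D is preserved.
A → E is preserved.
D → E is preserved.
ACD → E is preserved.
E → CD is preserved.

AD -> F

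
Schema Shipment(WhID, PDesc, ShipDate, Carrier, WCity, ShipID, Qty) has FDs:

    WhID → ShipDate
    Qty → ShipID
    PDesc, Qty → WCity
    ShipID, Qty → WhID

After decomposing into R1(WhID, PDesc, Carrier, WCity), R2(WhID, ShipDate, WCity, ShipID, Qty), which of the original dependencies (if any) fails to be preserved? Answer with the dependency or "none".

PDesc, Qty → WCity

Check PDesc, Qty → WCity: no single fragment contains all of {PDesc, WCity, Qty}, and the restricted closure of {PDesc, Qty} across the fragments never reaches {WCity}.
WhID → ShipDate is preserved.
Qty → ShipID is preserved.
ShipID, Qty → WhID is preserved.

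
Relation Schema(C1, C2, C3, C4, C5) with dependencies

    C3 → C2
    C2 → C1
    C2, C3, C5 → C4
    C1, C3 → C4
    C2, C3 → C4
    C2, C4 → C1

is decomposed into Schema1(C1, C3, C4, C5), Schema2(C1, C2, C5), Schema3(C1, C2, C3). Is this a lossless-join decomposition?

Yes

Chase test. Columns are C1, C2, C3, C4, C5; row i has aⱼ where attribute j ∈ Schemai, else bᵢⱼ.
Initial tableau (one row per fragment):
  row 1: a1 b12 a3 a4 a5
  row 2: a1 a2 b23 b24 a5
  row 3: a1 a2 a3 b34 b35
Rows 1 and 3 agree on C3; apply C3→C2 and equate their C2 entries.
Rows 1 and 3 agree on C1, C3; apply C1, C3→C4 and equate their C4 entries.
Row 1 is now all distinguished symbols — the join is lossless.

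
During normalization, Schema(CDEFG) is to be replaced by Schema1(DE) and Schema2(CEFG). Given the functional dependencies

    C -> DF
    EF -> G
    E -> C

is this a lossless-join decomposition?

Yes

Common attributes: Schema1 ∩ Schema2 = {E}.
Closure of {E}: E → C applies, adding C; C → DF applies, adding DF; EF → G applies, adding G. So (E)⁺ = {CDEFG}.
This closure contains every attribute of Schema1, so Schema1 ∩ Schema2 → Schema1. The join is lossless.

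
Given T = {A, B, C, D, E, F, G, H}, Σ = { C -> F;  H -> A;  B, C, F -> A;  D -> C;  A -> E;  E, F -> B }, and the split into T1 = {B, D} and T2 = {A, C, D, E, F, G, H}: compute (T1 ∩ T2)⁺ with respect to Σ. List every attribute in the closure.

T1 ∩ T2 = {D}.
D → C applies, adding C
C → F applies, adding F
Closure: {C, D, F}.

C, D, F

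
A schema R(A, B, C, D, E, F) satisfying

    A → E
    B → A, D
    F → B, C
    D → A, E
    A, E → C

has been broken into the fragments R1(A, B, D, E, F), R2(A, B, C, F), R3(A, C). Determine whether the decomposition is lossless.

Yes

Chase test. Columns are A, B, C, D, E, F; row i has aⱼ where attribute j ∈ Ri, else bᵢⱼ.
Initial tableau (one row per fragment):
  row 1: a1 a2 b13 a4 a5 a6
  row 2: a1 a2 a3 b24 b25 a6
  row 3: a1 b32 a3 b34 b35 b36
Rows 1 and 2 agree on A; apply A→E and equate their E entries.
Rows 1 and 3 agree on A; apply A→E and equate their E entries.
Rows 1 and 2 agree on B; apply B→A, D and equate their A, D entries.
Rows 1 and 2 agree on F; apply F→B, C and equate their B, C entries.
Row 1 is now all distinguished symbols — the join is lossless.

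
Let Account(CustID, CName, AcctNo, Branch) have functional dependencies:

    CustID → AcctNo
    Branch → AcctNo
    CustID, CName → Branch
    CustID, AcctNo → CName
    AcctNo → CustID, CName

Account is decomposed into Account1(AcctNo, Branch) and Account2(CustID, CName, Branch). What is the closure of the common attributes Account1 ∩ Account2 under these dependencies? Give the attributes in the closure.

CustID, CName, AcctNo, Branch

Account1 ∩ Account2 = {Branch}.
Branch → AcctNo applies, adding AcctNo
AcctNo → CustID, CName applies, adding CustID, CName
Closure: {CustID, CName, AcctNo, Branch}.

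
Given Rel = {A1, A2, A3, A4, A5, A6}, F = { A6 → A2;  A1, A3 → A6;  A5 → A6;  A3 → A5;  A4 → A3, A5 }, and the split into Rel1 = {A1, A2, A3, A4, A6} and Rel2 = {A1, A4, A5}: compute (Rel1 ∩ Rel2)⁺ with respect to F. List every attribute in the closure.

Rel1 ∩ Rel2 = {A1, A4}.
A4 → A3, A5 applies, adding A3, A5
A1, A3 → A6 applies, adding A6
A6 → A2 applies, adding A2
Closure: {A1, A2, A3, A4, A5, A6}.

A1, A2, A3, A4, A5, A6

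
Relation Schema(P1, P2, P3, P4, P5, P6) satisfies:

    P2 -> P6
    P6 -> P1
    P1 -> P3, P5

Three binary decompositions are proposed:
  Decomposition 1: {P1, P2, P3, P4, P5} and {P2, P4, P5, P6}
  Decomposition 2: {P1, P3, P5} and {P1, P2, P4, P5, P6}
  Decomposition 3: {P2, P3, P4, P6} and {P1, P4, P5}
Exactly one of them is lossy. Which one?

Decomposition 3

Decomposition 1: common = {P2, P4, P5}, closure = {P1, P2, P3, P4, P5, P6} → lossless.
Decomposition 2: common = {P1, P5}, closure = {P1, P3, P5} → lossless.
Decomposition 3: common = {P4}, closure = {P4} → lossy.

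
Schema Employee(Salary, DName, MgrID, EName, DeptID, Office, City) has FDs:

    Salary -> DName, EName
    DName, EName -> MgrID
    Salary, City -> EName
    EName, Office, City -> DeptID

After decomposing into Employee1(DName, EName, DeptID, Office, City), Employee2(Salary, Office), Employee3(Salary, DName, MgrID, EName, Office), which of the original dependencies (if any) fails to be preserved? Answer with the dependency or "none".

Salary → DName, EName lies within Employee3.
DName, EName → MgrID lies within Employee3.
Salary, City → EName: restricted closure across fragments reaches EName.
EName, Office, City → DeptID lies within Employee1.
Every dependency is enforceable on the fragments, so the decomposition is dependency-preserving.

none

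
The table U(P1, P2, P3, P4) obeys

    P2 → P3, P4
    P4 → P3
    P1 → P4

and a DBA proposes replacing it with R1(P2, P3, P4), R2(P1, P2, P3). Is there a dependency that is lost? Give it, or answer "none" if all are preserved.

P1 → P4

Check P1 → P4: no single fragment contains all of {P1, P4}, and the restricted closure of {P1} across the fragments never reaches {P4}.
P2 → P3, P4 is preserved.
P4 → P3 is preserved.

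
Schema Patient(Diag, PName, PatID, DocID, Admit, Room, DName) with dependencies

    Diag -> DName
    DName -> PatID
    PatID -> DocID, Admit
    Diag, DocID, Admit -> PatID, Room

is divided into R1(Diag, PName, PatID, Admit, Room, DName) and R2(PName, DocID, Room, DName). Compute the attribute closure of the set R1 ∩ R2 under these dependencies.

PName, PatID, DocID, Admit, Room, DName

R1 ∩ R2 = {PName, Room, DName}.
DName → PatID applies, adding PatID
PatID → DocID, Admit applies, adding DocID, Admit
Closure: {PName, PatID, DocID, Admit, Room, DName}.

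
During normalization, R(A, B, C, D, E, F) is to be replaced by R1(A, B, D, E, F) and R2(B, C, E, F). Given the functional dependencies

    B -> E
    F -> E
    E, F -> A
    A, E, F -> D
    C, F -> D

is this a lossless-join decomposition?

Yes

Common attributes: R1 ∩ R2 = {B, E, F}.
Closure of {B, E, F}: E, F → A applies, adding A; A, E, F → D applies, adding D. So (B, E, F)⁺ = {A, B, D, E, F}.
This closure contains every attribute of R1, so R1 ∩ R2 → R1. The join is lossless.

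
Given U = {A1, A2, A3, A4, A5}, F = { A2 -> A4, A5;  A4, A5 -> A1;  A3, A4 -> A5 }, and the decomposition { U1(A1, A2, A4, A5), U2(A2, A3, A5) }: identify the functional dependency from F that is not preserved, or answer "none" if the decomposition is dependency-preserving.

A3, A4 -> A5

Check A3, A4 → A5: no single fragment contains all of {A3, A4, A5}, and the restricted closure of {A3, A4} across the fragments never reaches {A5}.
A2 → A4, A5 is preserved.
A4, A5 → A1 is preserved.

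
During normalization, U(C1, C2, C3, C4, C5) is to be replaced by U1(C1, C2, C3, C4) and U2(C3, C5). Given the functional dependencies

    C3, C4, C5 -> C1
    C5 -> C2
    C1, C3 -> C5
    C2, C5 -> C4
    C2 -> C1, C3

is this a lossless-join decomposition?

Common attributes: U1 ∩ U2 = {C3}.
No dependency enlarges {C3}, so (C3)⁺ = {C3}.
The closure contains neither all of U1 = {C1, C2, C3, C4} nor all of U2 = {C3, C5}, so the common attributes are not a superkey of either fragment. The join is lossy.

No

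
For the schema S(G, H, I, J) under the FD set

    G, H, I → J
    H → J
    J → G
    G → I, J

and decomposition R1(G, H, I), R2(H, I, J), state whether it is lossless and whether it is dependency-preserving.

Lossless test: (H, I)⁺ = {G, H, I, J}, which contains all of one fragment — lossless.
Dependency preservation: the restricted closure of {J} across the fragments never reaches {G}, so J → G cannot be enforced without a join — not preserved.

lossless but not dependency-preserving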